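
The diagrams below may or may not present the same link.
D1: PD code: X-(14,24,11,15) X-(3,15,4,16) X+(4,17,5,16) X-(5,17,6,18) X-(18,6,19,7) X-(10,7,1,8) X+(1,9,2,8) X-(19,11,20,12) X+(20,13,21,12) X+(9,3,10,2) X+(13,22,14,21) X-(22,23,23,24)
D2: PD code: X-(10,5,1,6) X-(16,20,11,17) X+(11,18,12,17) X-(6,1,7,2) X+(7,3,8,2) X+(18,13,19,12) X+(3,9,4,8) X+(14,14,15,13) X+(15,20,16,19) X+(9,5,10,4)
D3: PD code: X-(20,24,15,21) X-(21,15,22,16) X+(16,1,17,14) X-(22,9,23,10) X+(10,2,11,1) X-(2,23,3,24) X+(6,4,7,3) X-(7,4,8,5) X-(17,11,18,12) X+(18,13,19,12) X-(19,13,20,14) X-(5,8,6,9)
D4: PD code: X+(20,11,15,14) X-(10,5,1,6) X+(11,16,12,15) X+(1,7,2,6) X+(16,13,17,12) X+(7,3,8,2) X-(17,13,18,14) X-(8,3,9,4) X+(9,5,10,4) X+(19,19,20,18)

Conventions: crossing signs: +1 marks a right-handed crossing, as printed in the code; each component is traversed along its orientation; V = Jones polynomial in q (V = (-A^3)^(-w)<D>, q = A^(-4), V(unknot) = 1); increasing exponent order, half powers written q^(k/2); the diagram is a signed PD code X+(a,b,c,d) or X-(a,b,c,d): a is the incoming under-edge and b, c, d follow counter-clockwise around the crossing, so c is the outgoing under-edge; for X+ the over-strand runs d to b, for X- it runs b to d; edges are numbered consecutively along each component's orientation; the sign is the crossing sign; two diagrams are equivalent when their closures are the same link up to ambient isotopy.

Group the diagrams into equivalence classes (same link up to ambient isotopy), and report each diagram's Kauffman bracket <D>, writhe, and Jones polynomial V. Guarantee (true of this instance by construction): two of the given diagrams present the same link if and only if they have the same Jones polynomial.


grouping into links: {D1} | {D2, D4} | {D3}
V(D1) = q^-3 + q^-2 + q^-1 + 1  (w -2, c 12, <D> = A^-6 + A^-2 + A^2 + A^6)
V(D2) = 1 + q + q^2 + q^3  [10 crossings, <D> = 1 + A^4 + A^8 + A^12, w = +4]
D3 (bracket A^-8 + 2 + A^8; 12 crossings at w = -4): V = q^-5 + 2q^-3 + q^-1
V(D4) = 1 + q + q^2 + q^3  [10 crossings, <D> = 1 + A^4 + A^8 + A^12, w = +4]
why: V(q) takes 3 values over 4 diagrams, fixing the grouping


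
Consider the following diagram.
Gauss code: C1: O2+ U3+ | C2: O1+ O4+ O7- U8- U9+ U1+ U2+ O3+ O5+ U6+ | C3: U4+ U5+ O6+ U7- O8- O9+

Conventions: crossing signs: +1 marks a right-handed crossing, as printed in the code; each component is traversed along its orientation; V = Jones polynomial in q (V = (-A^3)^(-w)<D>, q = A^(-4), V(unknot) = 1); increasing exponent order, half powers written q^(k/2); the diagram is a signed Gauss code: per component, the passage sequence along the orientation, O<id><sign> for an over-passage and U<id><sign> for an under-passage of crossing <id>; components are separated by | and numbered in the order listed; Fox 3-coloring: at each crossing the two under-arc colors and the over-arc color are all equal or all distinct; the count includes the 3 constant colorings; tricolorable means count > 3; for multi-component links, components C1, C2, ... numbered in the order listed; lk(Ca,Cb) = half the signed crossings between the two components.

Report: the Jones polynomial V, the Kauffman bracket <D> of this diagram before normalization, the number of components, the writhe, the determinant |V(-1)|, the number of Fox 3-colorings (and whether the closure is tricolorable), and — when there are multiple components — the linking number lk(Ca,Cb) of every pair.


V = q + 2q^3 + q^5
<D> = -A^-5 - 2A^3 - A^11 (w = +5)
3 components over 9 crossings, w = +5
lk(C1,C2): +1
lk(C1,C3) = 0
linking number lk(C2,C3) = +1
3 Fox colorings among 3^9, |V(-1)| = 4: not tricolorable
why: the span of V is 4, within the link bound 9 + 3 - 1


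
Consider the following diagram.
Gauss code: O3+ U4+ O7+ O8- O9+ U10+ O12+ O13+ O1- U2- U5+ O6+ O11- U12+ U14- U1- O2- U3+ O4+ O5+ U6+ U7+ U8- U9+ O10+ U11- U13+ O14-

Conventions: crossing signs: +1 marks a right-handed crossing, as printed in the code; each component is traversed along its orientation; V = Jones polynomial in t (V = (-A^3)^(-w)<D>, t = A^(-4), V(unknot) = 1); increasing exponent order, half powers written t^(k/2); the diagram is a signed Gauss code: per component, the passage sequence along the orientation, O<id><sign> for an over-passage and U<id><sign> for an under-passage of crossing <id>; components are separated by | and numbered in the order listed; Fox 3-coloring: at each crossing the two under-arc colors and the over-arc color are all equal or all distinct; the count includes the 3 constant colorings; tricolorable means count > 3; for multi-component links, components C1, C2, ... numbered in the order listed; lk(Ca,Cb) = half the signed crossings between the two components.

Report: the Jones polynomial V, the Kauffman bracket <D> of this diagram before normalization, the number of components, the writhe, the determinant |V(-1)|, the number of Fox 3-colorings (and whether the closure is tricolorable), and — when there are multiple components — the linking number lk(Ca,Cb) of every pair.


V(t) = -1 + 4t - 5t^2 + 7t^3 - 7t^4 + 6t^5 - 5t^6 + 3t^7 - t^8
bracket: -A^-20 + 3A^-16 - 5A^-12 + 6A^-8 - 7A^-4 + 7 - 5A^4 + 4A^8 - A^12, w = +4
1 component, writhe +4, over 14 crossings
det 39, colorings 9 of 3^14 — tricolorable
observation: w = +4 (over 14 crossings) is diagram-only; (-A^3)^(-4) removes it from V


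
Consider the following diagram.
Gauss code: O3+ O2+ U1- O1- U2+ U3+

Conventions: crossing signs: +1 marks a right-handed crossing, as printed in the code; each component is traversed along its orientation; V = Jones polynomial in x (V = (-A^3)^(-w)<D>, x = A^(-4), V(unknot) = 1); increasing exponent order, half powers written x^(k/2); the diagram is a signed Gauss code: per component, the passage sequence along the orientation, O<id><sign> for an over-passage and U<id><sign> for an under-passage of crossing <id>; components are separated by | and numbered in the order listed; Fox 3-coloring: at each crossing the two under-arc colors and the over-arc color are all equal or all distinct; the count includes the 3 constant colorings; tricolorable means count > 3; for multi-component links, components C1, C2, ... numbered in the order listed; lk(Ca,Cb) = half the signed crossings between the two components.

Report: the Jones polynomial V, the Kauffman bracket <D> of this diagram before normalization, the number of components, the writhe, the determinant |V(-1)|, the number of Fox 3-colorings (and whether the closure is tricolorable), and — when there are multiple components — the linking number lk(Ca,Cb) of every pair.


V = 1
<D> = -A^3 (w = +1)
1 component over 3 crossings, w = +1
3 Fox colorings among 3^3, |V(-1)| = 1: not tricolorable
why: |V(-1)| = 1: so not tricolorable, since 3 does not divide 1


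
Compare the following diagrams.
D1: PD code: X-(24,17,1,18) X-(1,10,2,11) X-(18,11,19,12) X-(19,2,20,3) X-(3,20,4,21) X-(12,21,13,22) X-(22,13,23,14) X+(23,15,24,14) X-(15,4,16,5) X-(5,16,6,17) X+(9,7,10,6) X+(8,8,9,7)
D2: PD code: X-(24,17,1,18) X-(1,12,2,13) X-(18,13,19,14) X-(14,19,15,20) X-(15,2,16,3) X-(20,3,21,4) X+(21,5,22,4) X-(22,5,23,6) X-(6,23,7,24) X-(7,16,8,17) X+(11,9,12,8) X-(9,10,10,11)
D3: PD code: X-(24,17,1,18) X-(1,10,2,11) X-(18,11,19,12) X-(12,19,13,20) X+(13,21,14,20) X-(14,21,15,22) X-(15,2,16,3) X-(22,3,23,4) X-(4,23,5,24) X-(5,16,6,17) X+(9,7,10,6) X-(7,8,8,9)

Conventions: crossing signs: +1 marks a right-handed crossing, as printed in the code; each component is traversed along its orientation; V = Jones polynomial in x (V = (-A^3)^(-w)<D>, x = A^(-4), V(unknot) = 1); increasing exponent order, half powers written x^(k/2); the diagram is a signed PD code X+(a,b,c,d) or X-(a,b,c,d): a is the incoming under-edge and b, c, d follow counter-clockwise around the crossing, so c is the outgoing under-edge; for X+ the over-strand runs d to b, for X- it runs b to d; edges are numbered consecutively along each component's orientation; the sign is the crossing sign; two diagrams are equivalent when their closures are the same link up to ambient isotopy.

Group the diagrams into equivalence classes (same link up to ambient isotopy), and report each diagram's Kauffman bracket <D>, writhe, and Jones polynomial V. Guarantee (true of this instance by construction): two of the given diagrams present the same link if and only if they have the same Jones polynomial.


classes: {D1, D2, D3}
V(D1) = -x^-8 + x^-5 + x^-3  [12 crossings, <D> = A^-6 + A^2 - A^14, w = -6]
V(D2) = -x^-8 + x^-5 + x^-3  (w -8, c 12, <D> = A^-12 + A^-4 - A^8)
V(D3) = -x^-8 + x^-5 + x^-3  (w -8, c 12, <D> = A^-12 + A^-4 - A^8)
insight: all 3 diagrams share one V(x), hence one class


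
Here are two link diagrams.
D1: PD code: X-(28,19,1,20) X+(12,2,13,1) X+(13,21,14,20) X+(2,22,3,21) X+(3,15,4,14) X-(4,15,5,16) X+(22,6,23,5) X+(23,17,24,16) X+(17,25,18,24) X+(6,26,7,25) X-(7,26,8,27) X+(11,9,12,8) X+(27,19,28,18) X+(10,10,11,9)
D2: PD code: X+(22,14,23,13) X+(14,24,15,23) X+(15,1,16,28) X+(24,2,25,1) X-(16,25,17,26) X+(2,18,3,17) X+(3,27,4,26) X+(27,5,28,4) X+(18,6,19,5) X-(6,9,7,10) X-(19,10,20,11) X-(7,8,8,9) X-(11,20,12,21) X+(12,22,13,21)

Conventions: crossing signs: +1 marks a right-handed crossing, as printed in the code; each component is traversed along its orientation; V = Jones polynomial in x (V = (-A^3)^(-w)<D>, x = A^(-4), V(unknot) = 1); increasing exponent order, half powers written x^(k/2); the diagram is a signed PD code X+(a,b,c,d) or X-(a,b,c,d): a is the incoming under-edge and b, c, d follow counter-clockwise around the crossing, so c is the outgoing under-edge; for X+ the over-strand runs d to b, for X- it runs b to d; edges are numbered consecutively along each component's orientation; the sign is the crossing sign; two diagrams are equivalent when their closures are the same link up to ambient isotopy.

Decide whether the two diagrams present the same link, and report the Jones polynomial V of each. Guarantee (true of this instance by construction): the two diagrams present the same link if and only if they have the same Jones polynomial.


equivalent: yes
D1 (bracket -A^-4 + 1 - A^4 + A^8 + A^16; 14 crossings at w = +8): V = x^2 + x^4 - x^5 + x^6 - x^7
V(D2) = x^2 + x^4 - x^5 + x^6 - x^7  [14 crossings, <D> = -A^-16 + A^-12 - A^-8 + A^-4 + A^4, w = +4]
observation: all 2 diagrams share one V(x), hence one class


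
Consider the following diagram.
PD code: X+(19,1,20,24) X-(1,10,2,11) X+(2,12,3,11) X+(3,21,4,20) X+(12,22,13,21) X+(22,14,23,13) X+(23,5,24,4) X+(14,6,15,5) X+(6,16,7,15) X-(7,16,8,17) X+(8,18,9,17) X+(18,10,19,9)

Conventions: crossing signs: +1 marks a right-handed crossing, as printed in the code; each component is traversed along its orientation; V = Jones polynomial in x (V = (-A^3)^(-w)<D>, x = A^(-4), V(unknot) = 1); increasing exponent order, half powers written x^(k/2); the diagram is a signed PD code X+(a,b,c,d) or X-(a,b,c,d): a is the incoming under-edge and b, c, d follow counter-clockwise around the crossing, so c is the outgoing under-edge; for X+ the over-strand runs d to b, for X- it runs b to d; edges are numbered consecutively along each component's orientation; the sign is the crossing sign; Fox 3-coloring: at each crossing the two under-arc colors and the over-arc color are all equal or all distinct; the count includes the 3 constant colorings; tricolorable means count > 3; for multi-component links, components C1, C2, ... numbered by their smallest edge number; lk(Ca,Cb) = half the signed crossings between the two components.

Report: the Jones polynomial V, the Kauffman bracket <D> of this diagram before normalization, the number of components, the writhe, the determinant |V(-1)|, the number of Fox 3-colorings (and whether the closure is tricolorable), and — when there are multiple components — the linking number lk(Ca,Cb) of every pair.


V = x^3 + x^5 - x^8
<D> = -A^-8 + A^4 + A^12 (w = +8)
1 component over 12 crossings, w = +8
9 Fox colorings among 3^12, |V(-1)| = 3: tricolorable
why: w = +8 shifts under R1 moves; the (-A^3)^(-8) factor cancels that in V


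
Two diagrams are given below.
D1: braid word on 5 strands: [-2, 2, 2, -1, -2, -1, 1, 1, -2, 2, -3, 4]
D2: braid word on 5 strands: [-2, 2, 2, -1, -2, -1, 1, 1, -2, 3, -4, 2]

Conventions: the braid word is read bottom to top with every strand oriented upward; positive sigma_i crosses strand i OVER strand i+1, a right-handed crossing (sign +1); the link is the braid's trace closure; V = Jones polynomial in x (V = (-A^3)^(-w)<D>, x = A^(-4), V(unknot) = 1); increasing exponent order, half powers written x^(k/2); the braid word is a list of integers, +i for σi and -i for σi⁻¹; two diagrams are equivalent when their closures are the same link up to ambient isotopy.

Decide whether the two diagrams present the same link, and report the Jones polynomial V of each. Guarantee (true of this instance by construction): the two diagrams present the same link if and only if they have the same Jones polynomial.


equivalent: yes
V(D1) = 1  (w 0, c 12, <D> = 1)
D2 (bracket 1; 12 crossings at w = 0): V = 1
why: Markov moves rewrite D1 (12 crossings) into D2 (12)


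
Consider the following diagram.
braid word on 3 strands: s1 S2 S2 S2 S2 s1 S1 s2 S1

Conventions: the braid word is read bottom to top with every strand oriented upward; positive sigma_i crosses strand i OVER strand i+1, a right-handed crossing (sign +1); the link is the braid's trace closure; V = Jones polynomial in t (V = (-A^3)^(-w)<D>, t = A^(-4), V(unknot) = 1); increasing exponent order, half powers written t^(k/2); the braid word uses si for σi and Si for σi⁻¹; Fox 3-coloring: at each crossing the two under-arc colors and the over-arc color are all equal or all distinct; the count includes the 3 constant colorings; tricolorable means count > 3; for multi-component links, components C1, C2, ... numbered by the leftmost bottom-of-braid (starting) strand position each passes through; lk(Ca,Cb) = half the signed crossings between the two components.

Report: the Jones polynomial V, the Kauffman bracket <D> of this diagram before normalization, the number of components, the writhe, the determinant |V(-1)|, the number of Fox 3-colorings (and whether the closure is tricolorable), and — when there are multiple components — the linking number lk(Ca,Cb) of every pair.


Jones polynomial: V(t) = t^(-9/2) - t^(-5/2) - t^(-3/2) - t^(-1/2)
<D> = A^-7 + A^-3 + A - A^9; writhe -3
components 2, writhe -3 (9 crossings)
linking number lk(C1,C2) = 0
3-colorings: 27 of 3^9, det 0 — tricolorable
note: span 4 respects span(V) <= c + mu - 1 = 10 for this 2-component diagram


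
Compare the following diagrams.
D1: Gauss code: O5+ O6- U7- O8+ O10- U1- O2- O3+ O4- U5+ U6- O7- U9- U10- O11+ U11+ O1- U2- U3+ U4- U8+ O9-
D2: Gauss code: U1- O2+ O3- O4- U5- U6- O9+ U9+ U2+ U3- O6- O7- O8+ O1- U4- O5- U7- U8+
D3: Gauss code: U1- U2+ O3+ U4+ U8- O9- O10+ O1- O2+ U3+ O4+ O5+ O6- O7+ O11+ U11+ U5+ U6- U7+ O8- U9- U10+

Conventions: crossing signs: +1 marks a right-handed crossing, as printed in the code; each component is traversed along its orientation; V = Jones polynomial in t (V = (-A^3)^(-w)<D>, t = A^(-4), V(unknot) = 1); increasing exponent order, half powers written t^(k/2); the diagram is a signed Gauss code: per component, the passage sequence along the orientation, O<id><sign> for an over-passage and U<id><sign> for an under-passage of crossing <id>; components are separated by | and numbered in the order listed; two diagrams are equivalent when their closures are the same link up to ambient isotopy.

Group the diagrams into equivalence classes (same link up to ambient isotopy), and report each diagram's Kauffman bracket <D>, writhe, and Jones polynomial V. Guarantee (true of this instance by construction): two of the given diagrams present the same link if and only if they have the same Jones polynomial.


classes: {D1} | {D2} | {D3}
V(D1) = -t^-6 + t^-5 - t^-4 + 2t^-3 - t^-2 + t^-1  [11 crossings, <D> = -A^-5 + A^-1 - 2A^3 + A^7 - A^11 + A^15, w = -3]
V(D2) = -t^-4 + t^-3 + t^-1  [9 crossings, <D> = -A^-5 - A^3 + A^7, w = -3]
V(D3) = 1  (w +3, c 11, <D> = -A^9)
insight: V(t) takes 3 values over 3 diagrams, fixing the grouping


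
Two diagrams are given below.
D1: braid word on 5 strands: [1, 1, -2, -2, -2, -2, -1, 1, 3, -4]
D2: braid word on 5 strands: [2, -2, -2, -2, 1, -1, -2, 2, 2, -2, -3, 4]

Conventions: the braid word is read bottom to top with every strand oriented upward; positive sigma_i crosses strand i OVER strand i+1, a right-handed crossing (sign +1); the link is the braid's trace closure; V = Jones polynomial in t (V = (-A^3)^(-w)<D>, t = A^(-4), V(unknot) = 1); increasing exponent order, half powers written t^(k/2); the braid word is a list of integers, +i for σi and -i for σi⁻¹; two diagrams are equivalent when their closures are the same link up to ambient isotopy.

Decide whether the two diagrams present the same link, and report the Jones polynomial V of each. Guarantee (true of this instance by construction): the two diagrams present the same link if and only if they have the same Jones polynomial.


equivalent: no
V(D1) = t^-5 - t^-4 + 2t^-3 - t^-2 + 2t^-1 + t  (w -2, c 10, <D> = A^-10 + 2A^-2 - A^2 + 2A^6 - A^10 + A^14)
V(D2) = t^-3 + t^-2 + t^-1 + 1  (w -2, c 12, <D> = A^-6 + A^-2 + A^2 + A^6)
why: comparing 2 Jones polynomials yields 2 groups


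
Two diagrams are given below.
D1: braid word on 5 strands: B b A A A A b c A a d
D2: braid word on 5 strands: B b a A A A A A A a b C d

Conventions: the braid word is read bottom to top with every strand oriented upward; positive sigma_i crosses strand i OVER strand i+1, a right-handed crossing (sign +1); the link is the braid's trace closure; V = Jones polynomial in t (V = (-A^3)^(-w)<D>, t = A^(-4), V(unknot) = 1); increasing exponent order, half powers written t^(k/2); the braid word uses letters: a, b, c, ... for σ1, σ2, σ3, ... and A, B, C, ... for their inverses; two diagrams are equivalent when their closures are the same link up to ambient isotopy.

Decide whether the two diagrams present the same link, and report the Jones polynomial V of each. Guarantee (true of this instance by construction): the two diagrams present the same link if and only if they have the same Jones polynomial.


equivalent: yes
D1 (bracket A^3 + A^11 - A^15 + A^19; 11 crossings at w = -1): V = -t^(-11/2) + t^(-9/2) - t^(-7/2) - t^(-3/2)
D2 (bracket A^-3 + A^5 - A^9 + A^13; 13 crossings at w = -3): V = -t^(-11/2) + t^(-9/2) - t^(-7/2) - t^(-3/2)
key observation: all 2 diagrams share one V(t), hence one class


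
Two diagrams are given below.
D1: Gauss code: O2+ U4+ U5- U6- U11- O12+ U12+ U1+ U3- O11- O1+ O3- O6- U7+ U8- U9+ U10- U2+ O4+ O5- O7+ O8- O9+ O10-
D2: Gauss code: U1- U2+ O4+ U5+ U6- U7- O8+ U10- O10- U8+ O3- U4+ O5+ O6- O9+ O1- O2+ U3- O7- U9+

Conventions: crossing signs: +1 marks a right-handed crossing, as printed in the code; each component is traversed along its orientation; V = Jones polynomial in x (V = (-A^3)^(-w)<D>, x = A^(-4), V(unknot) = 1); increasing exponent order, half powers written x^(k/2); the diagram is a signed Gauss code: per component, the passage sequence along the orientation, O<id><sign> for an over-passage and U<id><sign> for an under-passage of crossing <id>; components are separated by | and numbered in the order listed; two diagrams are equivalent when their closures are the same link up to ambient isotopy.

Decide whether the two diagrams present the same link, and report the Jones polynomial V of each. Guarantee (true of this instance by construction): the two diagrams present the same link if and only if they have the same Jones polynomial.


equivalent: no
V(D1) = 1  (w 0, c 12, <D> = 1)
V(D2) = x^-2 - x^-1 + 1 - x + x^2  (w 0, c 10, <D> = A^-8 - A^-4 + 1 - A^4 + A^8)
why: 2 classes among 2 diagrams; unequal V(x) rules out equality


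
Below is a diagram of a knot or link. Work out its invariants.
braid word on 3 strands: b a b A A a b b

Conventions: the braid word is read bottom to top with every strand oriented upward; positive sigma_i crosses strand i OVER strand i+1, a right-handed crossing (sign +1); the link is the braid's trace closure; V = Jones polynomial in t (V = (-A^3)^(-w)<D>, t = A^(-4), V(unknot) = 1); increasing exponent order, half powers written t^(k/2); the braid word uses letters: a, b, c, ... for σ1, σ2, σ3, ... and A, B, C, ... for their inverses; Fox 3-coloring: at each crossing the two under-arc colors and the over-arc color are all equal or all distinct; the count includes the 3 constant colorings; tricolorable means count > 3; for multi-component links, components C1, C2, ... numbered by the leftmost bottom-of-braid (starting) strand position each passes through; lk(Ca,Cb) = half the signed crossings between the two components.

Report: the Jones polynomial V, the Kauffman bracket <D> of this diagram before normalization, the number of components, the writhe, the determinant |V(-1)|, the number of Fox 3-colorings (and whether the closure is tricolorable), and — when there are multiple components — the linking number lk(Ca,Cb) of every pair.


Jones polynomial: V(t) = t + t^3 - t^4
<D> = -A^-4 + 1 + A^8; writhe +4
components 1, writhe +4 (8 crossings)
3-colorings: 9 of 3^8, det 3 — tricolorable
note: w = +4 (over 8 crossings) is diagram-only; (-A^3)^(-4) removes it from V


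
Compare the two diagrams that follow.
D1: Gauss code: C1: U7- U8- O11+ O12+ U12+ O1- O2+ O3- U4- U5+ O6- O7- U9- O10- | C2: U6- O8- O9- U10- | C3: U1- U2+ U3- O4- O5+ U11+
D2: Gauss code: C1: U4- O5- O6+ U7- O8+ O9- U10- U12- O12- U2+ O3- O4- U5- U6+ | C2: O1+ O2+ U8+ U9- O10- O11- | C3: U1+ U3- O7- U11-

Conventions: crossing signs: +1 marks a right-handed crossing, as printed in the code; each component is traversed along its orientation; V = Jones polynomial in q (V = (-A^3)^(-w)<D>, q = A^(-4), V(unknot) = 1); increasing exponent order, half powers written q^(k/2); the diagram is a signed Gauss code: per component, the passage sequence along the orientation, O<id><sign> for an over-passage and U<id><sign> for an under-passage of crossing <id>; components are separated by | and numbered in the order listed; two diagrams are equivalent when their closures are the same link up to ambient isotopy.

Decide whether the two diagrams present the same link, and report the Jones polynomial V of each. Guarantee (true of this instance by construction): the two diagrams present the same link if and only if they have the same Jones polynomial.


same link: no
V(D1) = q^-6 + q^-3 + q^-2 + q^-1  [12 crossings, <D> = A^-8 + A^-4 + 1 + A^12, w = -4]
D2 (bracket A^-12 + A^-8 + A^-4 + 1; 12 crossings at w = -4): V = q^-3 + q^-2 + q^-1 + 1
note: 2 values of V(q) split the 2 diagrams


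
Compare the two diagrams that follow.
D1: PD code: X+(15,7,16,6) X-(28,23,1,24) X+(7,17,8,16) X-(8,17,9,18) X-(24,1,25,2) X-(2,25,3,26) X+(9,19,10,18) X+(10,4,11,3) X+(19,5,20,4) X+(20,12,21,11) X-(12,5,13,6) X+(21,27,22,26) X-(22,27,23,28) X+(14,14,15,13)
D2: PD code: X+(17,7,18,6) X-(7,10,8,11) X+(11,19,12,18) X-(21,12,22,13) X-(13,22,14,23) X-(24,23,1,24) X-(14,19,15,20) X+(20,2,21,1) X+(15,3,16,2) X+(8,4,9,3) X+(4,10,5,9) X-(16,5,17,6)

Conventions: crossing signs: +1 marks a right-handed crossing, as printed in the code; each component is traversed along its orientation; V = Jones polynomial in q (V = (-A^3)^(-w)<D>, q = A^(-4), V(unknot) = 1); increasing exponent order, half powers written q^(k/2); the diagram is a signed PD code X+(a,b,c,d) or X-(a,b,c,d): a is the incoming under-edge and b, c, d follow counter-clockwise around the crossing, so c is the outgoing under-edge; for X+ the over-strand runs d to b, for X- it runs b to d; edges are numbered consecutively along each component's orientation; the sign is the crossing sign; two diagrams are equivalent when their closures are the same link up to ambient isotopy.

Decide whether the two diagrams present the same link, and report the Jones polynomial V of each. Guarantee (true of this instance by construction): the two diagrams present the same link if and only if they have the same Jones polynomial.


same link: no
V(D1) = -q^-3 + q^-2 - q^-1 + 3 - q + q^2 - q^3  [14 crossings, <D> = -A^-6 + A^-2 - A^2 + 3A^6 - A^10 + A^14 - A^18, w = +2]
V(D2) = q^-2 - q^-1 + 1 - q + q^2  [12 crossings, <D> = A^-8 - A^-4 + 1 - A^4 + A^8, w = 0]
insight: 2 classes among 2 diagrams; unequal V(q) rules out equality


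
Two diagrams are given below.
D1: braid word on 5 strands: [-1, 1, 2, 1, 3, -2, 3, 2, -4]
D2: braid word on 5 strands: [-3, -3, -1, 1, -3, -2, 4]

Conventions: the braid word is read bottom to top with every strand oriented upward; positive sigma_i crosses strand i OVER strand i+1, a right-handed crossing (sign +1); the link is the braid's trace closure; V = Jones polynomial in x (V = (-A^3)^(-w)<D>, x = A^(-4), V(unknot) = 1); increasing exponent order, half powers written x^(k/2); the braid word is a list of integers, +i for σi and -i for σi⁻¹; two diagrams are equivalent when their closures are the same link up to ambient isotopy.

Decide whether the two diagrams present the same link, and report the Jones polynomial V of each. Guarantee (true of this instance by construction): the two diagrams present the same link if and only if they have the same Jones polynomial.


same link: no
V(D1) = -x^(1/2) + x^(3/2) - x^(5/2) - x^(9/2)  [9 crossings, <D> = A^-9 + A^-1 - A^3 + A^7, w = +3]
V(D2) = x^(-9/2) - x^(-5/2) - x^(-3/2) - x^(-1/2)  [7 crossings, <D> = A^-7 + A^-3 + A - A^9, w = -3]
insight: comparing 2 Jones polynomials yields 2 groups


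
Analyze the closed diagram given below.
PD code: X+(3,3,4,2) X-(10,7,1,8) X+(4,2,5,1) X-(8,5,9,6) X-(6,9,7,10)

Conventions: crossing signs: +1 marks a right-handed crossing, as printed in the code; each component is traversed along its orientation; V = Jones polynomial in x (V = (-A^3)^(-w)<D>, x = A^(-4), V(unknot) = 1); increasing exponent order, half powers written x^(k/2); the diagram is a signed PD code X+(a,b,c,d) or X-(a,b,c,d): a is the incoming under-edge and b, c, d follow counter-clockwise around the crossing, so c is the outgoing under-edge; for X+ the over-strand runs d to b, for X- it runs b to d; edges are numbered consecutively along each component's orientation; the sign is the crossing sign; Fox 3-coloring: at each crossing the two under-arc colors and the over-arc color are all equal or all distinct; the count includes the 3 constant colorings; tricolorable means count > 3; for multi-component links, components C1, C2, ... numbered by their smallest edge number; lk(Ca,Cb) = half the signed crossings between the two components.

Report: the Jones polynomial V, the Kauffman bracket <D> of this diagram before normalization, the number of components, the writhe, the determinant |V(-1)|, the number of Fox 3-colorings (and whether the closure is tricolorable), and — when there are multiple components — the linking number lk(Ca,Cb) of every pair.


V(x) = -x^-4 + x^-3 + x^-1
bracket: -A - A^9 + A^13, w = -1
1 component, writhe -1, over 5 crossings
det 3, colorings 9 of 3^5 — tricolorable
observation: w = -1 (over 5 crossings) is diagram-only; (-A^3)^(1) removes it from V


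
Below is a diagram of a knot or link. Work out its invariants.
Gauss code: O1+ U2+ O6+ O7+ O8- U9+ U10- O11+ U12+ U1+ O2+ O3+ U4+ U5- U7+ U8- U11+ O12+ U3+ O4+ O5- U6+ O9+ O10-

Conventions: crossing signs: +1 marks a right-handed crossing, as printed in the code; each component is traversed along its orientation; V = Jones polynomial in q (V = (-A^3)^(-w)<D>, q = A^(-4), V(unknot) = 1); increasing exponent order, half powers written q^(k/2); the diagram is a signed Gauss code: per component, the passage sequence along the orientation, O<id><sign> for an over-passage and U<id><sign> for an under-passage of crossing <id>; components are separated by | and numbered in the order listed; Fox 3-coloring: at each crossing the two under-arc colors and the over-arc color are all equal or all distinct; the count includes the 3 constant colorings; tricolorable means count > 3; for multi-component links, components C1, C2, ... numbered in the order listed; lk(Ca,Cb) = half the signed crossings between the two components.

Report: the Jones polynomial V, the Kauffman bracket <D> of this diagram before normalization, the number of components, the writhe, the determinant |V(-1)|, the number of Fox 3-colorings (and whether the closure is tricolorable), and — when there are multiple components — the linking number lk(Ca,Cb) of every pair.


V = q^2 + q^4 - q^5 + q^6 - q^7
<D> = -A^-10 + A^-6 - A^-2 + A^2 + A^10 (w = +6)
1 component over 12 crossings, w = +6
3 Fox colorings among 3^12, |V(-1)| = 5: not tricolorable
why: |V(-1)| = 5: so not tricolorable, since 3 does not divide 5


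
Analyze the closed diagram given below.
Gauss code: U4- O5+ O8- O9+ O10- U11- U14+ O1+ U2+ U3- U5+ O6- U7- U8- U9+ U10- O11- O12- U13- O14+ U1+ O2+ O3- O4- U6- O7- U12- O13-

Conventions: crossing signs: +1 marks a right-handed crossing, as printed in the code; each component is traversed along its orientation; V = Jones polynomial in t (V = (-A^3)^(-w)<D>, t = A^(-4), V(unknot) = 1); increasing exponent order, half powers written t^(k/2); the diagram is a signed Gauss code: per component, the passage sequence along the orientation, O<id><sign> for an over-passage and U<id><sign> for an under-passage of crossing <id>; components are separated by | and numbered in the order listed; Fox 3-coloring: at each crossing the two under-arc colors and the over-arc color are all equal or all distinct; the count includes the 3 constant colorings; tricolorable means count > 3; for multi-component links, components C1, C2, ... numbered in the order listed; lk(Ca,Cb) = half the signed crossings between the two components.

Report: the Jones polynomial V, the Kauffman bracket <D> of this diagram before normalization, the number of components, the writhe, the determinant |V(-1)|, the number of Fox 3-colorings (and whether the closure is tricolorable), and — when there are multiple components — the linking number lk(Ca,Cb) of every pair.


V(t) = -t^-8 + 3t^-7 - 5t^-6 + 6t^-5 - 7t^-4 + 7t^-3 - 5t^-2 + 4t^-1 - 1
bracket: -A^-12 + 4A^-8 - 5A^-4 + 7 - 7A^4 + 6A^8 - 5A^12 + 3A^16 - A^20, w = -4
1 component, writhe -4, over 14 crossings
det 39, colorings 9 of 3^14 — tricolorable
observation: w = -4 shifts under R1 moves; the (-A^3)^(4) factor cancels that in V


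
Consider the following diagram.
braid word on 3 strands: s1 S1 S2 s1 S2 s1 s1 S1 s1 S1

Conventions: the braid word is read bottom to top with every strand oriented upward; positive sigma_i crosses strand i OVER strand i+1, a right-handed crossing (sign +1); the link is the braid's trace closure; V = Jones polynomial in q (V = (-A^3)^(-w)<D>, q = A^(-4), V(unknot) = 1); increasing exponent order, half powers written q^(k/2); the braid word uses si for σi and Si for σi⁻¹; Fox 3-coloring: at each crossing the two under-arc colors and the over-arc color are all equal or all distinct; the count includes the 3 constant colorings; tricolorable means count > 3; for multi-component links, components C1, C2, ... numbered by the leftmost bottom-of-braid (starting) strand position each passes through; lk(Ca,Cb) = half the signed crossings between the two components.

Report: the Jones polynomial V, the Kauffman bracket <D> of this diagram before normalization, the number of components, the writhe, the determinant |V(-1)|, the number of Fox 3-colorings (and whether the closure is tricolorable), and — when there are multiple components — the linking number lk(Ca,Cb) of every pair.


V = q^-2 - q^-1 + 1 - q + q^2
<D> = A^-8 - A^-4 + 1 - A^4 + A^8 (w = 0)
1 component over 10 crossings, w = 0
3 Fox colorings among 3^10, |V(-1)| = 5: not tricolorable
why: det 5 = |V(-1)|; not divisible by 3, so not tricolorable


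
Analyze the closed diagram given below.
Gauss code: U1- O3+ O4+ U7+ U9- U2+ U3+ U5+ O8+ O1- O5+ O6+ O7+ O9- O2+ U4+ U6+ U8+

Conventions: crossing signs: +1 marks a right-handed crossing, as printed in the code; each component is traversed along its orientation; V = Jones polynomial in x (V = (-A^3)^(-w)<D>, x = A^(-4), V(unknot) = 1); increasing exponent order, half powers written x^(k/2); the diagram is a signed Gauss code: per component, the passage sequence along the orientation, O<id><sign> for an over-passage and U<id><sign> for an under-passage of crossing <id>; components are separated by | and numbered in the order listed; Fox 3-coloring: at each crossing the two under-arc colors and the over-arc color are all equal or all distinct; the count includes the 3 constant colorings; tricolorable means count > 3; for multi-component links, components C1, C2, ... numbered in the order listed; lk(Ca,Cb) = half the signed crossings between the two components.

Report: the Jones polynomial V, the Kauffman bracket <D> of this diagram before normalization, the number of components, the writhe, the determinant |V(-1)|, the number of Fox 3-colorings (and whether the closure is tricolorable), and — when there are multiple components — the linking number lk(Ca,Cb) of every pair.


V = x + x^3 - x^4
<D> = A^-1 - A^3 - A^11 (w = +5)
1 component over 9 crossings, w = +5
9 Fox colorings among 3^9, |V(-1)| = 3: tricolorable
why: w = +5 (over 9 crossings) is diagram-only; (-A^3)^(-5) removes it from V


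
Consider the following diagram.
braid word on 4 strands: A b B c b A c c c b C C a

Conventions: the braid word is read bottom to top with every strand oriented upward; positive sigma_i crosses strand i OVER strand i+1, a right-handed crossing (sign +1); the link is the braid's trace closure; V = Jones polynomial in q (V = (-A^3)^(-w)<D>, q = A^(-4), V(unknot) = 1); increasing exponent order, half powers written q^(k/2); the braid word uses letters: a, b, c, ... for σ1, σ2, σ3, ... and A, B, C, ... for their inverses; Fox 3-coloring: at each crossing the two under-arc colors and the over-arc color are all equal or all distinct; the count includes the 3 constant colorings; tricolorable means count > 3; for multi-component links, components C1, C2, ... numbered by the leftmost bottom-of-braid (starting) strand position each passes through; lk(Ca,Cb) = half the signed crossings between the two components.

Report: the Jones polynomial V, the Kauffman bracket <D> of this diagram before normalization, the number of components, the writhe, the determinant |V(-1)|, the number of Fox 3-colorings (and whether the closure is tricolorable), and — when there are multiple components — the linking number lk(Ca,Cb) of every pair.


V = q - q^2 + 2q^3 - q^4 + q^5 - q^6
<D> = A^-15 - A^-11 + A^-7 - 2A^-3 + A - A^5 (w = +3)
1 component over 13 crossings, w = +3
3 Fox colorings among 3^13, |V(-1)| = 7: not tricolorable
why: |V(-1)| = 7: so not tricolorable, since 3 does not divide 7


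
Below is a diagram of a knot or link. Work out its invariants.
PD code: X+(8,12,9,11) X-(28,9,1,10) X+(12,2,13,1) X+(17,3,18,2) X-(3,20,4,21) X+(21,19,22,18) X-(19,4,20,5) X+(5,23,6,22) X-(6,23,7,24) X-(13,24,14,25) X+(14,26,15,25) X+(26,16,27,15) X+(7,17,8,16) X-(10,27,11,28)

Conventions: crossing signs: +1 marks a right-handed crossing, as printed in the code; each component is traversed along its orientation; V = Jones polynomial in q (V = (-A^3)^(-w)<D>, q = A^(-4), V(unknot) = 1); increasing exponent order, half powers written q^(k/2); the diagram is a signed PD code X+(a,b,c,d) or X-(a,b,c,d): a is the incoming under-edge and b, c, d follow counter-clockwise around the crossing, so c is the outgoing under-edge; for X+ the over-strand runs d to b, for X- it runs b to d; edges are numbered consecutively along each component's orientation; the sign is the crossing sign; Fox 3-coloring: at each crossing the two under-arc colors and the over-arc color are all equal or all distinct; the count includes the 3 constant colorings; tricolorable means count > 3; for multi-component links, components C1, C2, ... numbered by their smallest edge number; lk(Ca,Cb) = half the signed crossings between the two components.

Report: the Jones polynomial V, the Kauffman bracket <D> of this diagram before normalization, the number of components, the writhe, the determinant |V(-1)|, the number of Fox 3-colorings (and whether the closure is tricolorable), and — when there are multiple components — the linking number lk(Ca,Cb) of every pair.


Jones polynomial: V(q) = q^-3 - 2q^-2 + 4q^-1 - 5 + 6q - 7q^2 + 6q^3 - 4q^4 + 3q^5 - q^6
<D> = -A^-18 + 3A^-14 - 4A^-10 + 6A^-6 - 7A^-2 + 6A^2 - 5A^6 + 4A^10 - 2A^14 + A^18; writhe +2
components 1, writhe +2 (14 crossings)
3-colorings: 9 of 3^14, det 39 — tricolorable
note: det 39 = |V(-1)|; divisible by 3, so tricolorable


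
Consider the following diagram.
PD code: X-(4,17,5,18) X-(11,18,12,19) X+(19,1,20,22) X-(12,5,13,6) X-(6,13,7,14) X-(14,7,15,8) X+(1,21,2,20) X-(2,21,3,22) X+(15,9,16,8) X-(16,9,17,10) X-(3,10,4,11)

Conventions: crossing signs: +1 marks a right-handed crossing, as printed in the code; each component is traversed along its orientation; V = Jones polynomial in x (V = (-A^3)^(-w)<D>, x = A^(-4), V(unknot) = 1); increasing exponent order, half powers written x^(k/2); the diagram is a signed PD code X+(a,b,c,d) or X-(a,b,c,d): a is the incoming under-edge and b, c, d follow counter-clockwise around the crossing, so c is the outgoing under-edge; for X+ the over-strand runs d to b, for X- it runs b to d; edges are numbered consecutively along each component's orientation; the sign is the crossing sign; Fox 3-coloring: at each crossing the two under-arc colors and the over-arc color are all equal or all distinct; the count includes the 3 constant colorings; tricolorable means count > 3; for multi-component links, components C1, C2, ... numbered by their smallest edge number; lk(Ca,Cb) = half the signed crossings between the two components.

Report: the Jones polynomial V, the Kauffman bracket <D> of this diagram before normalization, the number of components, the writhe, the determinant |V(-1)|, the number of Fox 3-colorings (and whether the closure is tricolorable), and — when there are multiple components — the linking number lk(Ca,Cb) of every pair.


Jones polynomial: V(x) = -x^-7 + x^-6 - x^-5 + x^-4 + x^-2
<D> = -A^-7 - A + A^5 - A^9 + A^13; writhe -5
components 1, writhe -5 (11 crossings)
3-colorings: 3 of 3^11, det 5 — not tricolorable
note: det 5 = |V(-1)|; not divisible by 3, so not tricolorable


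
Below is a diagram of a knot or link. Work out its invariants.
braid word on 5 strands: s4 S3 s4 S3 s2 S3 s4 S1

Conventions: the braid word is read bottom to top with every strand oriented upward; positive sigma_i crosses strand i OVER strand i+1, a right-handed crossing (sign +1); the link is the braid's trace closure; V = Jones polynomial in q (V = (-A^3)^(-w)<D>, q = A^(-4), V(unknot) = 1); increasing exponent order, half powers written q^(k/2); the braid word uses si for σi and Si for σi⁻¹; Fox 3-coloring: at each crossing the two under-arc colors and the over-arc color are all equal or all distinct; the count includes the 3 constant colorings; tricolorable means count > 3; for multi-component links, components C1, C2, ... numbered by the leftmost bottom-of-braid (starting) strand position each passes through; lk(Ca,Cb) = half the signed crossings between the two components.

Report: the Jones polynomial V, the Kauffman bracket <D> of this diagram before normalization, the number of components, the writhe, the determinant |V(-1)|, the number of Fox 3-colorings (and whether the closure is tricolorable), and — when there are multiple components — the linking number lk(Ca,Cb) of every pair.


V(q) = -q^-3 + 2q^-2 - 2q^-1 + 3 - 2q + 2q^2 - q^3
bracket: -A^-12 + 2A^-8 - 2A^-4 + 3 - 2A^4 + 2A^8 - A^12, w = 0
1 component, writhe 0, over 8 crossings
det 13, colorings 3 of 3^8 — not tricolorable
observation: |V(-1)| = 13: so not tricolorable, since 3 does not divide 13


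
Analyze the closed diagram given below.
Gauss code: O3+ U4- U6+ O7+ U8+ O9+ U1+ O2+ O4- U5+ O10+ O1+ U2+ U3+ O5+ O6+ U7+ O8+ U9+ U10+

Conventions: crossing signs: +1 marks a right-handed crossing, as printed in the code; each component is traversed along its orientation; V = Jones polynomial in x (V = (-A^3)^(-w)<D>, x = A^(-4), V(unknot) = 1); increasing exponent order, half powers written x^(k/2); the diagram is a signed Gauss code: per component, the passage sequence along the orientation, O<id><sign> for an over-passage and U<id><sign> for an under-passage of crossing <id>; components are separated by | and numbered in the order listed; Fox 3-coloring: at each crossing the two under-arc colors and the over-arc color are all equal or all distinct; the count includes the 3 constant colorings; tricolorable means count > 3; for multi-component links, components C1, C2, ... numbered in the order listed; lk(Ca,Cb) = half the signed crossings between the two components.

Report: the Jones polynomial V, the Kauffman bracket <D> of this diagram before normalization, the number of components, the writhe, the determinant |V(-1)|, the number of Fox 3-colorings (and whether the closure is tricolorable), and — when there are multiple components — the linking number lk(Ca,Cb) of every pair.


Jones polynomial: V(x) = x^3 + x^5 - x^8
<D> = -A^-8 + A^4 + A^12; writhe +8
components 1, writhe +8 (10 crossings)
3-colorings: 9 of 3^10, det 3 — tricolorable
note: V spans 5 powers of x: at least 5 crossings in any diagram
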